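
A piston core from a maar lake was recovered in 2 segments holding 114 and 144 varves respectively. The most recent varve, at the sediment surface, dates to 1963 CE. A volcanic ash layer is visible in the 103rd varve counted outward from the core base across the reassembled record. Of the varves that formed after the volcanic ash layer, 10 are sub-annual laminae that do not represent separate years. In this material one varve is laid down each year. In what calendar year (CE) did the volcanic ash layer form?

Total varves = 114 + 144 = 258.
The volcanic ash layer sits at varve 103 from the core base, so 258 − 103 = 155 varves formed after it.
Excluding 10 false varves: 155 − 10 = 145.
Counting back 145 years from 1963 CE places the volcanic ash layer in 1963 − 145 = 1818 CE.

1818 CE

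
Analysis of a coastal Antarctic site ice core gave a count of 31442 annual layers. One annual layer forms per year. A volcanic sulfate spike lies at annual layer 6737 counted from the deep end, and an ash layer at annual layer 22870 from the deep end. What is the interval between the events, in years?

The two markers are separated by 22870 − 6737 = 16133 annual layers.
At one annual layer per year, 16133 years elapsed between them.

16133 yr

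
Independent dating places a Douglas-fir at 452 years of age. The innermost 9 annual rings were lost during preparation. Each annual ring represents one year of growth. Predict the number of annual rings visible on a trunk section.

Expected annual rings over 452 years: 452.
Less the 9 uncaptured annual rings: 452 − 9 = 443.

443 annual rings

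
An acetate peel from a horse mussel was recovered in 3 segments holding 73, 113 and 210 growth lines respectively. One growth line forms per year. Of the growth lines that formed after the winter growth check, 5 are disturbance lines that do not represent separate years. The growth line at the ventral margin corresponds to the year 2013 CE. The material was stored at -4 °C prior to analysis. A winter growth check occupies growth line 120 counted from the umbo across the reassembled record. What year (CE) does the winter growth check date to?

1742 CE

Total growth lines = 73 + 113 + 210 = 396.
The winter growth check sits at growth line 120 from the umbo, so 396 − 120 = 276 growth lines formed after it.
Excluding 5 false growth lines: 276 − 5 = 271.
Counting back 271 years from 2013 CE places the winter growth check in 2013 − 271 = 1742 CE.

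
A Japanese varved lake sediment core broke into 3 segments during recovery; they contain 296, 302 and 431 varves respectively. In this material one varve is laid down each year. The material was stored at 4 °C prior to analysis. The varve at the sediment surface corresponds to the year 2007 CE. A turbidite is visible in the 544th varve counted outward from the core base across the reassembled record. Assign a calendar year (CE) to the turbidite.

1522 CE

Total varves = 296 + 302 + 431 = 1029.
The turbidite sits at varve 544 from the core base, so 1029 − 544 = 485 varves formed after it.
The varve at the sediment surface is 2007 CE, so the turbidite dates to 2007 − 485 = 1522 CE.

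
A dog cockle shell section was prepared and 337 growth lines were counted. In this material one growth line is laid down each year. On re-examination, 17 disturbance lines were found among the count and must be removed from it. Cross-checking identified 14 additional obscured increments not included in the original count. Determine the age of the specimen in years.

334 years

After corrections the count is 337 − 17 + 14 = 334 growth lines.
With a one-to-one growth line periodicity this is 334 years.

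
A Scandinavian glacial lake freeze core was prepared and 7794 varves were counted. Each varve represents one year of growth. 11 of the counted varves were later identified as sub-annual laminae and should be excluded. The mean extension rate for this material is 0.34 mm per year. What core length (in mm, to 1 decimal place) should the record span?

Adjusted count: 7794 − 11 = 7783 varves.
Predicted length = 0.34 mm/year × 7783 years = 2646.2 mm.

2646.2 mm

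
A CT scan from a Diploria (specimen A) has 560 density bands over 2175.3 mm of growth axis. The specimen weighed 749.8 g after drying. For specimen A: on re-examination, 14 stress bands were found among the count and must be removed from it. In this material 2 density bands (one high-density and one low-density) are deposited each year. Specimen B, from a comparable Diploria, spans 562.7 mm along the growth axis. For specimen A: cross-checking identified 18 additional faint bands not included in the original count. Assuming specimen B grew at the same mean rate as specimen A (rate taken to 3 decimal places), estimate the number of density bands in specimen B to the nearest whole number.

146 density bands

Specimen A: adjusted count: 560 − 14 + 18 = 564 density bands.
Specimen A: with 2 density bands per year, 564 / 2 = 282 years.
A: Extension rate ≈ 2175.3 / 282 = 7.714 mm per year.
Specimen B: 562.7 mm / 7.714 mm per year = 72.95 years; at 2 density bands per year that is 72.95 × 2 ≈ 146 density bands.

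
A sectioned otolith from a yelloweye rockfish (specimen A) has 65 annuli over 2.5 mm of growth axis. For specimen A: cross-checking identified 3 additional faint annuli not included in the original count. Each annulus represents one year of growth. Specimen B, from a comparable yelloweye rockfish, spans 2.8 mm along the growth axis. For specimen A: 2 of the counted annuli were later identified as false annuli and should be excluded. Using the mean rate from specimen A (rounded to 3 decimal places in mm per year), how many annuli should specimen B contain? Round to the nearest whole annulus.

74 annuli

Specimen A: after corrections the count is 65 − 2 + 3 = 66 annuli.
A: 2.5 mm over 66 years gives 2.5 / 66 ≈ 0.038 mm per year.
For B, 2.8 / 0.038 = 73.68 years ≈ 74 annuli.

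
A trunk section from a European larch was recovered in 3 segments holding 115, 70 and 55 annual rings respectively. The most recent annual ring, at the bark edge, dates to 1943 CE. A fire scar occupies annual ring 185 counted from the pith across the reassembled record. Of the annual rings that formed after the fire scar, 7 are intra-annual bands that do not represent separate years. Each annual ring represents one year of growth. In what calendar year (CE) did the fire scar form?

1895 CE

Total annual rings = 115 + 70 + 55 = 240.
240 − 185 = 55 annual rings lie beyond the fire scar toward the bark edge.
Removing the 7 false annual rings leaves 55 − 7 = 48 true annual rings beyond the fire scar.
1943 − 48 = 1895 CE.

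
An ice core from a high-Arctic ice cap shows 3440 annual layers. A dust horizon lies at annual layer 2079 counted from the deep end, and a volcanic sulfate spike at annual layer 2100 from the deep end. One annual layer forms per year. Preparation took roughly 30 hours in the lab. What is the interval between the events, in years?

21 yr

2100 − 2079 = 21 annual layers lie between the two events.
That is 21 years at one annual layer per year.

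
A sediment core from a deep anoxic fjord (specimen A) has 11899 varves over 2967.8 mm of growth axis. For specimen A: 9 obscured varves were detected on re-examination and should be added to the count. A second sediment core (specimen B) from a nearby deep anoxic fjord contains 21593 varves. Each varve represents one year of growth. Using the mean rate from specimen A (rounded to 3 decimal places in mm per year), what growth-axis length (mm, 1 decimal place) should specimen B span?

5376.7 mm

Specimen A: correcting the raw count gives 11899 + 9 = 11908 true varves.
A: Extension rate ≈ 2967.8 / 11908 = 0.249 mm/yr.
For B, 0.249 mm/year × 21593 years = 5376.7 mm.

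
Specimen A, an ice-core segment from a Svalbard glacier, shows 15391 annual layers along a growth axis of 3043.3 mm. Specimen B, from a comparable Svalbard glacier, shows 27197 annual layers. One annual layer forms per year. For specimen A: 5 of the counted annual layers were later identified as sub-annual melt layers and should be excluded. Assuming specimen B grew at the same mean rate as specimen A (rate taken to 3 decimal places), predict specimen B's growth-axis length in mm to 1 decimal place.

Specimen A: true annual layer count = 15391 − 5 = 15386.
A: 3043.3 mm over 15386 years gives 3043.3 / 15386 ≈ 0.198 mm/year.
For B, 0.198 mm/year × 27197 years = 5385.0 mm.

5385.0 mm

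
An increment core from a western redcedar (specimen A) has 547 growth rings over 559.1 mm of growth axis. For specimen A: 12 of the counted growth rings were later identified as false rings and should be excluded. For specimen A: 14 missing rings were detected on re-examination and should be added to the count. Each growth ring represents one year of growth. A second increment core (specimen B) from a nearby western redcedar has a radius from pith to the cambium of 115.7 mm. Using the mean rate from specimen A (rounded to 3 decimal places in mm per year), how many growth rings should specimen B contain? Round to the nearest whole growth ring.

Specimen A: true growth ring count = 547 − 12 + 14 = 549.
A: Mean rate = 559.1 mm / 549 years ≈ 1.018 mm/year.
For B, 115.7 / 1.018 = 113.65 years ≈ 114 growth rings.

114 growth rings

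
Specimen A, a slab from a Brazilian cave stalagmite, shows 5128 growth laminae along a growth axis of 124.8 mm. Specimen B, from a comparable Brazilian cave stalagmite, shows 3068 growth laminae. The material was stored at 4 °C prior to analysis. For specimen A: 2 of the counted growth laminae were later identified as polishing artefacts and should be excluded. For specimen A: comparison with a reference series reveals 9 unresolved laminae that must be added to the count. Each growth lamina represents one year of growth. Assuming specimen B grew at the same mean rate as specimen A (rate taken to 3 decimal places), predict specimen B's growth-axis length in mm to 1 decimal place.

73.6 mm

Specimen A: correcting the raw count gives 5128 − 2 + 9 = 5135 true growth laminae.
A: 124.8 mm over 5135 years gives 124.8 / 5135 ≈ 0.024 mm/yr.
B's length ≈ 0.024 × 3068 = 73.6 mm.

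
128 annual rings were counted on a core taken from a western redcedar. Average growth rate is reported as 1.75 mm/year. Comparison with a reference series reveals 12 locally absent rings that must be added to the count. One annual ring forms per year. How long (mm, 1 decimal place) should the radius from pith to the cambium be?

After corrections the count is 128 + 12 = 140 annual rings.
140 years at 1.75 mm/year gives 1.75 × 140 = 245.0 mm.

245.0 mm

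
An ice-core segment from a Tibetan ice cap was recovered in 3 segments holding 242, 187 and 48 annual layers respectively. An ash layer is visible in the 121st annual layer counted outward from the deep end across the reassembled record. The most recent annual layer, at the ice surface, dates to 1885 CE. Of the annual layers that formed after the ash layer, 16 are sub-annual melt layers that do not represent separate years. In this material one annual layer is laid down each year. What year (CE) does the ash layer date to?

1545 CE

Total annual layers = 242 + 187 + 48 = 477.
Between annual layer 121 and the ice surface there are 477 − 121 = 356 annual layers.
Removing the 16 false annual layers leaves 356 − 16 = 340 true annual layers beyond the ash layer.
1885 − 340 = 1545 CE.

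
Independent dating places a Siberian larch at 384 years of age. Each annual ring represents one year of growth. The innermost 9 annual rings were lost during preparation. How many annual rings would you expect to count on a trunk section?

375 annual rings

One annual ring per year gives 384 annual rings over 384 years.
384 − 9 missed = 375 annual rings expected in the prepared section.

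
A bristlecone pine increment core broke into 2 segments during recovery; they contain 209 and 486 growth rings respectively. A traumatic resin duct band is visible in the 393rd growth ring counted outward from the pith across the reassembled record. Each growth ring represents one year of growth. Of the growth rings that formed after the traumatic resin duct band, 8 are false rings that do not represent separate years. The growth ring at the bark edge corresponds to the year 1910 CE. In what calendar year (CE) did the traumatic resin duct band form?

Total growth rings = 209 + 486 = 695.
695 − 393 = 302 growth rings lie beyond the traumatic resin duct band toward the bark edge.
Removing the 8 false growth rings leaves 302 − 8 = 294 true growth rings beyond the traumatic resin duct band.
The growth ring at the bark edge is 1910 CE, so the traumatic resin duct band dates to 1910 − 294 = 1616 CE.

1616 CE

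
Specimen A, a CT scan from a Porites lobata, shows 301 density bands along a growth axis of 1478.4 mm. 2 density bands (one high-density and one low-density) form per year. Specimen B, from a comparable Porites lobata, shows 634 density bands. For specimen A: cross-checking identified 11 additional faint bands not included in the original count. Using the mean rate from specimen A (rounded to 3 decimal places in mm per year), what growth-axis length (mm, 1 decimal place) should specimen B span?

3004.2 mm

Specimen A: correcting the raw count gives 301 + 11 = 312 true density bands.
Specimen A: 312 density bands at 2 per year is 312 / 2 = 156 years.
A: Mean rate = 1478.4 mm / 156 years ≈ 9.477 mm per year.
Specimen B: dividing by 2 density bands per year: 634 / 2 = 317 years. Length of B = 9.477 × 317 = 3004.2 mm.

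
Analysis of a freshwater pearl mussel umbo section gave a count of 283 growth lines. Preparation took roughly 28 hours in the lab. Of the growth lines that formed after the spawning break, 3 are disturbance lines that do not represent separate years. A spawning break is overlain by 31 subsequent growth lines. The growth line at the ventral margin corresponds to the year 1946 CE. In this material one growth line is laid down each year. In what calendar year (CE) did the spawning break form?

31 growth lines post-date the spawning break.
Removing the 3 false growth lines leaves 31 − 3 = 28 true growth lines beyond the spawning break.
The growth line at the ventral margin is 1946 CE, so the spawning break dates to 1946 − 28 = 1918 CE.

1918 CE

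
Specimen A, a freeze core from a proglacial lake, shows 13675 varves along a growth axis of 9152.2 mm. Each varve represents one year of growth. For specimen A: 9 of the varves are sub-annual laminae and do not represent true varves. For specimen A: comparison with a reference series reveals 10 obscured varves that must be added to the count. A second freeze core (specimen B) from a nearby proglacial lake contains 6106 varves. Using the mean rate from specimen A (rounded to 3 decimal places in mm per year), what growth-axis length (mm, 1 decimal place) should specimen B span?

4084.9 mm

Specimen A: after corrections the count is 13675 − 9 + 10 = 13676 varves.
A: Mean rate = 9152.2 mm / 13676 years ≈ 0.669 mm/year.
For B, 0.669 mm/year × 6106 years = 4084.9 mm.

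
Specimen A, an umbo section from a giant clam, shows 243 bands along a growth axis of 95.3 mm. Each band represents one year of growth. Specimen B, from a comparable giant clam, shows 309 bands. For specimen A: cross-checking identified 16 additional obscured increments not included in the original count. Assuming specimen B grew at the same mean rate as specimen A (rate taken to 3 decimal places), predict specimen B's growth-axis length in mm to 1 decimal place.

Specimen A: true band count = 243 + 16 = 259.
A: Mean rate = 95.3 mm / 259 years ≈ 0.368 mm/year.
B's length ≈ 0.368 × 309 = 113.7 mm.

113.7 mm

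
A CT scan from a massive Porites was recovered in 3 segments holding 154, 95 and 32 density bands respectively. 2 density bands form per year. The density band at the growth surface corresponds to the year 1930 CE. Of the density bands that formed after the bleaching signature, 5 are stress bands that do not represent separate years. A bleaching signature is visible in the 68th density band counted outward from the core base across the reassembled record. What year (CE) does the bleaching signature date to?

Total density bands = 154 + 95 + 32 = 281.
Between density band 68 and the growth surface there are 281 − 68 = 213 density bands.
Excluding 5 false density bands: 213 − 5 = 208.
With 2 density bands per year, 208 / 2 = 104 years.
1930 − 104 = 1826 CE.

1826 CE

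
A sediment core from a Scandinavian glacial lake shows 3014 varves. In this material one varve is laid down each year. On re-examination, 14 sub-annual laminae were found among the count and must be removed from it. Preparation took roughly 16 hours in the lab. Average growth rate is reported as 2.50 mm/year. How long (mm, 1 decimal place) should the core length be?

After corrections the count is 3014 − 14 = 3000 varves.
3000 years at 2.50 mm/year gives 2.50 × 3000 = 7500.0 mm.

7500.0 mm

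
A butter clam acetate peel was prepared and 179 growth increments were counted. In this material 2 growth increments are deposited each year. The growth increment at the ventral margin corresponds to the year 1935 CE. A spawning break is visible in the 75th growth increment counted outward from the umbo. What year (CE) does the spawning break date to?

1883 CE

Between growth increment 75 and the ventral margin there are 179 − 75 = 104 growth increments.
With 2 growth increments per year, 104 / 2 = 52 years.
The growth increment at the ventral margin is 1935 CE, so the spawning break dates to 1935 − 52 = 1883 CE.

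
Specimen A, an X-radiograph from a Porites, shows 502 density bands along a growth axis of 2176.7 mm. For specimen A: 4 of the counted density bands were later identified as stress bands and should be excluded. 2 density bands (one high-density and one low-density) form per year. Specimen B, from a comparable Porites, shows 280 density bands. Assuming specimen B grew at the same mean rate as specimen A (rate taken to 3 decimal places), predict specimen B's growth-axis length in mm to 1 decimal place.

Specimen A: after corrections the count is 502 − 4 = 498 density bands.
Specimen A: dividing by 2 density bands per year: 498 / 2 = 249 years.
A: Extension rate ≈ 2176.7 / 249 = 8.742 mm/yr.
Specimen B: 280 density bands at 2 per year is 280 / 2 = 140 years. For B, 8.742 mm/year × 140 years = 1223.9 mm.

1223.9 mm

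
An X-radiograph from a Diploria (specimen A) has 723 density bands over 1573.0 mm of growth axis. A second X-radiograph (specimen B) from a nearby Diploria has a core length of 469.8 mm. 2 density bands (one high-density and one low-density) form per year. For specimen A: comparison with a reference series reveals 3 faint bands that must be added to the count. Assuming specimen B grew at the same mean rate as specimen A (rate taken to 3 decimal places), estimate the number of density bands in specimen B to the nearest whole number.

Specimen A: true density band count = 723 + 3 = 726.
Specimen A: dividing by 2 density bands per year: 726 / 2 = 363 years.
A: Mean rate = 1573.0 mm / 363 years ≈ 4.333 mm per year.
Specimen B: 469.8 mm / 4.333 mm per year = 108.42 years; at 2 density bands per year that is 108.42 × 2 ≈ 217 density bands.

217 density bands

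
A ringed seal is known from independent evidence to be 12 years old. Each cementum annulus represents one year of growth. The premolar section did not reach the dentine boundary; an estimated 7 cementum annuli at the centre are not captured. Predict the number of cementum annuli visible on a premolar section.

5 cementum annuli

At one cementum annulus per year, 12 years correspond to 12 cementum annuli.
Subtracting the 7 cementum annuli not captured gives 12 − 7 = 5 cementum annuli in the record.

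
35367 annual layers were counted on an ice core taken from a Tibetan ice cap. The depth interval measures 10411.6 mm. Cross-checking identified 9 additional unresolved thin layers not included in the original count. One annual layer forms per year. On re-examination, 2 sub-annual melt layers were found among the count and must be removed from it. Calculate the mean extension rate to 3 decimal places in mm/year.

After corrections the count is 35367 − 2 + 9 = 35374 annual layers.
Extension rate ≈ 10411.6 / 35374 = 0.294 mm/year.

0.294 mm/year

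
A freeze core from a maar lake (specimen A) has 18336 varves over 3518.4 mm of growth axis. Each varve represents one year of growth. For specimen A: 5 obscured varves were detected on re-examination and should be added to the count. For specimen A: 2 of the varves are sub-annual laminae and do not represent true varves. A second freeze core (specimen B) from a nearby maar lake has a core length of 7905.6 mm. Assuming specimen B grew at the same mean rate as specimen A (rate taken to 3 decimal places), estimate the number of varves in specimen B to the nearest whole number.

Specimen A: after corrections the count is 18336 − 2 + 5 = 18339 varves.
A: 3518.4 mm over 18339 years gives 3518.4 / 18339 ≈ 0.192 mm/year.
B spans 7905.6 / 0.192 = 41175.00 years ≈ 41175 varves.

41175 varves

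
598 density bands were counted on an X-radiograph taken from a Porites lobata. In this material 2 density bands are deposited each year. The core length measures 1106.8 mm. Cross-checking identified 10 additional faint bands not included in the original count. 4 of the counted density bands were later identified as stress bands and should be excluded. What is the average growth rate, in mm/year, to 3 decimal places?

3.665 mm/year

After corrections the count is 598 − 4 + 10 = 604 density bands.
604 density bands at 2 per year is 604 / 2 = 302 years.
Extension rate ≈ 1106.8 / 302 = 3.665 mm/year.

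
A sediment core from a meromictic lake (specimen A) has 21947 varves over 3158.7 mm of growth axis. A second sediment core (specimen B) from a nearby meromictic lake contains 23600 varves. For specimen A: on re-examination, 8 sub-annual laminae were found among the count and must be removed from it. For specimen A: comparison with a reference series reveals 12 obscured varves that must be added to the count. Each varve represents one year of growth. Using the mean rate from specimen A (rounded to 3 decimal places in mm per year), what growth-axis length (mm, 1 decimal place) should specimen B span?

3398.4 mm

Specimen A: after corrections the count is 21947 − 8 + 12 = 21951 varves.
A: Mean rate = 3158.7 mm / 21951 years ≈ 0.144 mm/year.
For B, 0.144 mm/year × 23600 years = 3398.4 mm.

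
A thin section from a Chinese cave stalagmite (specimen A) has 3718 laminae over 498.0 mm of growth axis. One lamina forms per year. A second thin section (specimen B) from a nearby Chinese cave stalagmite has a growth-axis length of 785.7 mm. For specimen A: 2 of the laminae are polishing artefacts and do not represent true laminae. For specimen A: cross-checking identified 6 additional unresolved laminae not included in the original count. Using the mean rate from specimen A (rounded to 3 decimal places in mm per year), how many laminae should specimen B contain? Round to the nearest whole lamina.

5863 laminae

Specimen A: correcting the raw count gives 3718 − 2 + 6 = 3722 true laminae.
A: Extension rate ≈ 498.0 / 3722 = 0.134 mm/year.
For B, 785.7 / 0.134 = 5863.43 years ≈ 5863 laminae.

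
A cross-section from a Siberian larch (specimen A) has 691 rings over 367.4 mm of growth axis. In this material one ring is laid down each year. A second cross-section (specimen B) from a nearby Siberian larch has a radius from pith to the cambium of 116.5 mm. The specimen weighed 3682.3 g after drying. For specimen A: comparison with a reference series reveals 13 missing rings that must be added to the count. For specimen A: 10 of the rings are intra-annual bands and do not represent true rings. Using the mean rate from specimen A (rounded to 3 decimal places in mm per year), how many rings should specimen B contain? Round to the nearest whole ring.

Specimen A: adjusted count: 691 − 10 + 13 = 694 rings.
A: 367.4 mm over 694 years gives 367.4 / 694 ≈ 0.529 mm per year.
For B, 116.5 / 0.529 = 220.23 years ≈ 220 rings.

220 rings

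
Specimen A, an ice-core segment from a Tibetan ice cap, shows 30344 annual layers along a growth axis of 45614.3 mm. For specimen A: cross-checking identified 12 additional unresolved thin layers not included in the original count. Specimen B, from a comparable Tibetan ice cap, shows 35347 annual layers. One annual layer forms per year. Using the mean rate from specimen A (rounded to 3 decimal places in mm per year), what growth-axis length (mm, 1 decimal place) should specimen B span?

53126.5 mm

Specimen A: true annual layer count = 30344 + 12 = 30356.
A: Extension rate ≈ 45614.3 / 30356 = 1.503 mm/yr.
B's length ≈ 1.503 × 35347 = 53126.5 mm.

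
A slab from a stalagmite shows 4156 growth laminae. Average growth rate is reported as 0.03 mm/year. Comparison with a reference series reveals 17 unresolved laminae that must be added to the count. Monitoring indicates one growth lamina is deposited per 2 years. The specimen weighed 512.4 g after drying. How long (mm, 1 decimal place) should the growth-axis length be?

250.4 mm

True growth lamina count = 4156 + 17 = 4173.
At 2 years per growth lamina, 4173 × 2 = 8346 years.
8346 years at 0.03 mm/year gives 0.03 × 8346 = 250.4 mm.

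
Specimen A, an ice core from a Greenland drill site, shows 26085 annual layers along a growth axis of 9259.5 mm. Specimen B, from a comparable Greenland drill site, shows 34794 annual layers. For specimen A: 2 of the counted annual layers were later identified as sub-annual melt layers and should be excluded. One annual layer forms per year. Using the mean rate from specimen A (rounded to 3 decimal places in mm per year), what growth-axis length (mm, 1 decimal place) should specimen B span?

12351.9 mm

Specimen A: adjusted count: 26085 − 2 = 26083 annual layers.
A: Mean rate = 9259.5 mm / 26083 years ≈ 0.355 mm per year.
B's length ≈ 0.355 × 34794 = 12351.9 mm.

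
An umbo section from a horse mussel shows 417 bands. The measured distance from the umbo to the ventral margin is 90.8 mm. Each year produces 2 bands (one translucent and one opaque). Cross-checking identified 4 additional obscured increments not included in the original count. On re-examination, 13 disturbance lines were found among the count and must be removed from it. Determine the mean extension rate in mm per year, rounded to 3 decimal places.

True band count = 417 − 13 + 4 = 408.
With 2 bands per year, 408 / 2 = 204 years.
Mean rate = 90.8 mm / 204 years ≈ 0.445 mm per year.

0.445 mm per year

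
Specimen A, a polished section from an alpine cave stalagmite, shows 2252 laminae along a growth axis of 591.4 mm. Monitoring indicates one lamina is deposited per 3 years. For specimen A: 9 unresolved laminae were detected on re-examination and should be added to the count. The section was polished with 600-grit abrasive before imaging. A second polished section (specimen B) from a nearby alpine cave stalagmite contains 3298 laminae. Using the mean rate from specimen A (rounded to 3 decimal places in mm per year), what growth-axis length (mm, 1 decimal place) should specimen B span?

860.8 mm

Specimen A: true lamina count = 2252 + 9 = 2261.
Specimen A: 2261 laminae at 3 years each span 2261 × 3 = 6783 years.
A: Extension rate ≈ 591.4 / 6783 = 0.087 mm/yr.
Specimen B: at 3 years per lamina, 3298 × 3 = 9894 years. B's length ≈ 0.087 × 9894 = 860.8 mm.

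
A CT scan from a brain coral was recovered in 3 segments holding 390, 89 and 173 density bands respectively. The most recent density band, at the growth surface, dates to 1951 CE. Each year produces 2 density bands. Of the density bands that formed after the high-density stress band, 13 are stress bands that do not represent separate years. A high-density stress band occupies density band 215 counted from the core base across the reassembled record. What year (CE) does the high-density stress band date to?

Total density bands = 390 + 89 + 173 = 652.
652 − 215 = 437 density bands lie beyond the high-density stress band toward the growth surface.
Removing the 13 false density bands leaves 437 − 13 = 424 true density bands beyond the high-density stress band.
With 2 density bands per year, 424 / 2 = 212 years.
The density band at the growth surface is 1951 CE, so the high-density stress band dates to 1951 − 212 = 1739 CE.

1739 CE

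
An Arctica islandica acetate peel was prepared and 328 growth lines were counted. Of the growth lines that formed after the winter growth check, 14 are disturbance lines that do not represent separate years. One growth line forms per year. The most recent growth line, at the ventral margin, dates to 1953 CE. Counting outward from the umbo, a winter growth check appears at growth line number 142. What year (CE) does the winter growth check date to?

1781 CE

The winter growth check sits at growth line 142 from the umbo, so 328 − 142 = 186 growth lines formed after it.
Excluding 14 false growth lines: 186 − 14 = 172.
Counting back 172 years from 1953 CE places the winter growth check in 1953 − 172 = 1781 CE.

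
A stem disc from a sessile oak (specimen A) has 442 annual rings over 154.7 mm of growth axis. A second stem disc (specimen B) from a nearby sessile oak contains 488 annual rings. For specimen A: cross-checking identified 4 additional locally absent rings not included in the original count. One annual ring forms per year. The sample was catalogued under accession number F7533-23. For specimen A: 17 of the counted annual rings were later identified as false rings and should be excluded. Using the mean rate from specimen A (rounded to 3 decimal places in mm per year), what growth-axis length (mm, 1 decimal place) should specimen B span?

176.2 mm

Specimen A: true annual ring count = 442 − 17 + 4 = 429.
A: Mean rate = 154.7 mm / 429 years ≈ 0.361 mm/yr.
B's length ≈ 0.361 × 488 = 176.2 mm.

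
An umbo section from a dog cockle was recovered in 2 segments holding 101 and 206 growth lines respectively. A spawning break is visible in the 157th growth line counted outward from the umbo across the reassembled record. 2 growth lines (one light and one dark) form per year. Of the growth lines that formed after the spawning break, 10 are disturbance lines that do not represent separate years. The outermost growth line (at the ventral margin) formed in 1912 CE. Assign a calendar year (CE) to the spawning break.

Total growth lines = 101 + 206 = 307.
The spawning break sits at growth line 157 from the umbo, so 307 − 157 = 150 growth lines formed after it.
Excluding 10 false growth lines: 150 − 10 = 140.
With 2 growth lines per year, 140 / 2 = 70 years.
Counting back 70 years from 1912 CE places the spawning break in 1912 − 70 = 1842 CE.

1842 CE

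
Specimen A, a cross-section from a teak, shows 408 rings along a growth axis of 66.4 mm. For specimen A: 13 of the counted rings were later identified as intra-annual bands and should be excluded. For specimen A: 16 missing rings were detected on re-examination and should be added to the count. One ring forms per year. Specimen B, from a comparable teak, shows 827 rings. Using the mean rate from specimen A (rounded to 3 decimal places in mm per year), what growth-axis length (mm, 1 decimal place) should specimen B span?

134.0 mm

Specimen A: correcting the raw count gives 408 − 13 + 16 = 411 true rings.
A: Extension rate ≈ 66.4 / 411 = 0.162 mm/year.
For B, 0.162 mm/year × 827 years = 134.0 mm.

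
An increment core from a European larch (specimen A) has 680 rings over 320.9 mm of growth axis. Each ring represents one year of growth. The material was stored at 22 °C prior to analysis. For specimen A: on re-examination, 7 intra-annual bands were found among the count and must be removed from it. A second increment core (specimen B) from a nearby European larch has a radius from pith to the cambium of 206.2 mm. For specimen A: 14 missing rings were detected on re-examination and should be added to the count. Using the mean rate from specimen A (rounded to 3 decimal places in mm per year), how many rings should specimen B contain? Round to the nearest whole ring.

Specimen A: correcting the raw count gives 680 − 7 + 14 = 687 true rings.
A: 320.9 mm over 687 years gives 320.9 / 687 ≈ 0.467 mm per year.
For B, 206.2 / 0.467 = 441.54 years ≈ 442 rings.

442 rings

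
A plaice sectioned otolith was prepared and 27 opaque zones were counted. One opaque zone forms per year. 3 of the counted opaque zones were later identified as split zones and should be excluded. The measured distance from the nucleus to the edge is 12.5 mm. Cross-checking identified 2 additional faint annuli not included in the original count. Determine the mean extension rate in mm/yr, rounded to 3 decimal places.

After corrections the count is 27 − 3 + 2 = 26 opaque zones.
Mean rate = 12.5 mm / 26 years ≈ 0.481 mm/yr.

0.481 mm/yr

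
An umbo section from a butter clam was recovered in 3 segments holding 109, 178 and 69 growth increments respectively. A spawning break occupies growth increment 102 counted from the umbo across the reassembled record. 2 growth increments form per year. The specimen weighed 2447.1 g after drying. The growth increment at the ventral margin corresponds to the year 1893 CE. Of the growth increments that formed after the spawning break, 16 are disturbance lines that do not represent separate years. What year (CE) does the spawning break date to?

1774 CE

Total growth increments = 109 + 178 + 69 = 356.
The spawning break sits at growth increment 102 from the umbo, so 356 − 102 = 254 growth increments formed after it.
Excluding 16 false growth increments: 254 − 16 = 238.
Dividing by 2 growth increments per year: 238 / 2 = 119 years.
Counting back 119 years from 1893 CE places the spawning break in 1893 − 119 = 1774 CE.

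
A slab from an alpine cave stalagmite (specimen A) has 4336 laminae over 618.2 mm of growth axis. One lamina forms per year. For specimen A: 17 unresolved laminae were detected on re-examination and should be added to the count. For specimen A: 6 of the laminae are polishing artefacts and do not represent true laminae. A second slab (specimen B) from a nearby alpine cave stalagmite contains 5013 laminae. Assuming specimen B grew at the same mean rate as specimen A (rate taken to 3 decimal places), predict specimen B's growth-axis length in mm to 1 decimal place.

Specimen A: after corrections the count is 4336 − 6 + 17 = 4347 laminae.
A: 618.2 mm over 4347 years gives 618.2 / 4347 ≈ 0.142 mm/year.
For B, 0.142 mm/year × 5013 years = 711.8 mm.

711.8 mm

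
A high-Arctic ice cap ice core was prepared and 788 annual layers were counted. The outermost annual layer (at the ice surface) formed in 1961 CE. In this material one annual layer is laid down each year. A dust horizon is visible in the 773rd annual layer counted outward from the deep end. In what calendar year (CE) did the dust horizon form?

788 − 773 = 15 annual layers lie beyond the dust horizon toward the ice surface.
The annual layer at the ice surface is 1961 CE, so the dust horizon dates to 1961 − 15 = 1946 CE.

1946 CE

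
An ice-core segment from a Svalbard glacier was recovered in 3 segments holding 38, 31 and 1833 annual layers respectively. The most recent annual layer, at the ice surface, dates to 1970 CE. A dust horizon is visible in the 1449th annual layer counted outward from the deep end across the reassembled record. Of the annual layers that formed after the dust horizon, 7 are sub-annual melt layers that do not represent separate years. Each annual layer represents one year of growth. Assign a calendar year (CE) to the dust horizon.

1524 CE

Total annual layers = 38 + 31 + 1833 = 1902.
The dust horizon sits at annual layer 1449 from the deep end, so 1902 − 1449 = 453 annual layers formed after it.
Excluding 7 false annual layers: 453 − 7 = 446.
Counting back 446 years from 1970 CE places the dust horizon in 1970 − 446 = 1524 CE.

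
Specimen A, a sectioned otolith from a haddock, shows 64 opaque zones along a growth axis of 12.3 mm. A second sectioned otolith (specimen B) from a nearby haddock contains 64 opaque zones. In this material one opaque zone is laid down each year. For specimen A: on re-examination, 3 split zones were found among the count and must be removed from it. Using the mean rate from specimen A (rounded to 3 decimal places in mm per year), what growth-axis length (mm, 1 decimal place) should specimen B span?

Specimen A: adjusted count: 64 − 3 = 61 opaque zones.
A: Mean rate = 12.3 mm / 61 years ≈ 0.202 mm per year.
B's length ≈ 0.202 × 64 = 12.9 mm.

12.9 mm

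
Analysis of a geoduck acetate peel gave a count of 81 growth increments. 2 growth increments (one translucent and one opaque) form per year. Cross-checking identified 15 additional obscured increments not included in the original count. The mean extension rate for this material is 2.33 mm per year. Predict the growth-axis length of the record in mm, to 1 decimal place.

Correcting the raw count gives 81 + 15 = 96 true growth increments.
Dividing by 2 growth increments per year: 96 / 2 = 48 years.
Predicted length = 2.33 mm/year × 48 years = 111.8 mm.

111.8 mm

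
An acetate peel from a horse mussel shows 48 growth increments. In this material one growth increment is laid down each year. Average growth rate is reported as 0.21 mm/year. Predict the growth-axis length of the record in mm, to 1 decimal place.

The record spans 48 years at 0.21 mm per year.
Predicted length = 0.21 mm/year × 48 years = 10.1 mm.

10.1 mm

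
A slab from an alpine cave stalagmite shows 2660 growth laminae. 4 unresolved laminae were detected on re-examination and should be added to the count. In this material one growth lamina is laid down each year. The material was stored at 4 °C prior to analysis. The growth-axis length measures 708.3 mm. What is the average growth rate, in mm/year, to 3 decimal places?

Adjusted count: 2660 + 4 = 2664 growth laminae.
708.3 mm over 2664 years gives 708.3 / 2664 ≈ 0.266 mm/year.

0.266 mm/year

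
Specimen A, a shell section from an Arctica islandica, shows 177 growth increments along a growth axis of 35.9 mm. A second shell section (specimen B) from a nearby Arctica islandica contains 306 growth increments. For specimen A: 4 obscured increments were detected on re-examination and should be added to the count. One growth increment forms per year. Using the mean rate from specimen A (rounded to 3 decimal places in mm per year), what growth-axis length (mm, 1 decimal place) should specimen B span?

60.6 mm

Specimen A: after corrections the count is 177 + 4 = 181 growth increments.
A: Extension rate ≈ 35.9 / 181 = 0.198 mm/yr.
For B, 0.198 mm/year × 306 years = 60.6 mm.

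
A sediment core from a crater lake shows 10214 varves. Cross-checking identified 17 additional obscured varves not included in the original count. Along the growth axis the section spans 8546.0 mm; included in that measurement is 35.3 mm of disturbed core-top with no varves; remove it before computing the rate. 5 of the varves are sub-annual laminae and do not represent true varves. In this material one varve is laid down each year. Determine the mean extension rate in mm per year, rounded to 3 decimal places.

0.832 mm per year

True varve count = 10214 − 5 + 17 = 10226.
The growth record spans 8546.0 − 35.3 = 8510.7 mm.
Mean rate = 8510.7 mm / 10226 years ≈ 0.832 mm per year.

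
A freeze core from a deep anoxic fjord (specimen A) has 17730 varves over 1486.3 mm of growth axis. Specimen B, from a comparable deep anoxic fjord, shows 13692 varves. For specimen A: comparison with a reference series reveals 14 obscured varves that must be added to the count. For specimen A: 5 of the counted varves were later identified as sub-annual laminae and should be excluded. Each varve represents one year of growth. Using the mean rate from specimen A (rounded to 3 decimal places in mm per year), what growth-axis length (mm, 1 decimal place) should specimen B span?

1150.1 mm

Specimen A: true varve count = 17730 − 5 + 14 = 17739.
A: Mean rate = 1486.3 mm / 17739 years ≈ 0.084 mm/year.
For B, 0.084 mm/year × 13692 years = 1150.1 mm.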